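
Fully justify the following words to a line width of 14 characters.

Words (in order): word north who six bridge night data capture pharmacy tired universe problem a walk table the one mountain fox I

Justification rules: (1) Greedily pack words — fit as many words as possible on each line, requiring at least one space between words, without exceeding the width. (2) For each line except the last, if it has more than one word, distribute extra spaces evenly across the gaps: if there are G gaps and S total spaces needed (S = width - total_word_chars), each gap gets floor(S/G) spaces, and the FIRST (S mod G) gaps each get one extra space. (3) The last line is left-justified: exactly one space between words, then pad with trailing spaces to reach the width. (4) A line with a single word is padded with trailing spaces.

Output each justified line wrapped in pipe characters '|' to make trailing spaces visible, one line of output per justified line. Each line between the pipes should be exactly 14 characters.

Line 1: ['word', 'north', 'who'] (min_width=14, slack=0)
Line 2: ['six', 'bridge'] (min_width=10, slack=4)
Line 3: ['night', 'data'] (min_width=10, slack=4)
Line 4: ['capture'] (min_width=7, slack=7)
Line 5: ['pharmacy', 'tired'] (min_width=14, slack=0)
Line 6: ['universe'] (min_width=8, slack=6)
Line 7: ['problem', 'a', 'walk'] (min_width=14, slack=0)
Line 8: ['table', 'the', 'one'] (min_width=13, slack=1)
Line 9: ['mountain', 'fox', 'I'] (min_width=14, slack=0)

Answer: |word north who|
|six     bridge|
|night     data|
|capture       |
|pharmacy tired|
|universe      |
|problem a walk|
|table  the one|
|mountain fox I|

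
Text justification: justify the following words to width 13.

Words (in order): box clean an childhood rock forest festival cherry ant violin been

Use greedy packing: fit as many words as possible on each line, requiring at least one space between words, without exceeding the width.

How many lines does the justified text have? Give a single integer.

Line 1: ['box', 'clean', 'an'] (min_width=12, slack=1)
Line 2: ['childhood'] (min_width=9, slack=4)
Line 3: ['rock', 'forest'] (min_width=11, slack=2)
Line 4: ['festival'] (min_width=8, slack=5)
Line 5: ['cherry', 'ant'] (min_width=10, slack=3)
Line 6: ['violin', 'been'] (min_width=11, slack=2)
Total lines: 6

Answer: 6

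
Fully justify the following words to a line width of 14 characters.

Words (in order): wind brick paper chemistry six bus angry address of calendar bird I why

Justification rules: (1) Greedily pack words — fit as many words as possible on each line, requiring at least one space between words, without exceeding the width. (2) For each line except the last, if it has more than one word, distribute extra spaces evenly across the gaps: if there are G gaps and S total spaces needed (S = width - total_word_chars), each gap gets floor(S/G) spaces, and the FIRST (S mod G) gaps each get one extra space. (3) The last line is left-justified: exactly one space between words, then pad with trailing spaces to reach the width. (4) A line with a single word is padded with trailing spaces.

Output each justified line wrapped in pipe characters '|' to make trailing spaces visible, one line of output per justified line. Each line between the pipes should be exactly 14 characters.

Line 1: ['wind', 'brick'] (min_width=10, slack=4)
Line 2: ['paper'] (min_width=5, slack=9)
Line 3: ['chemistry', 'six'] (min_width=13, slack=1)
Line 4: ['bus', 'angry'] (min_width=9, slack=5)
Line 5: ['address', 'of'] (min_width=10, slack=4)
Line 6: ['calendar', 'bird'] (min_width=13, slack=1)
Line 7: ['I', 'why'] (min_width=5, slack=9)

Answer: |wind     brick|
|paper         |
|chemistry  six|
|bus      angry|
|address     of|
|calendar  bird|
|I why         |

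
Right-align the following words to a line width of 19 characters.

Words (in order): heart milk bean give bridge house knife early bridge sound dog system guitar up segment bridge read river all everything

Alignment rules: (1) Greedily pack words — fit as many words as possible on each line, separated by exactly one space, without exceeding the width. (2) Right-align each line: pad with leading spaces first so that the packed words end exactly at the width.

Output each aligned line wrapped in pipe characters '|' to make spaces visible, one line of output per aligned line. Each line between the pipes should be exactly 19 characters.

Answer: |    heart milk bean|
|  give bridge house|
| knife early bridge|
|   sound dog system|
|  guitar up segment|
|  bridge read river|
|     all everything|

Derivation:
Line 1: ['heart', 'milk', 'bean'] (min_width=15, slack=4)
Line 2: ['give', 'bridge', 'house'] (min_width=17, slack=2)
Line 3: ['knife', 'early', 'bridge'] (min_width=18, slack=1)
Line 4: ['sound', 'dog', 'system'] (min_width=16, slack=3)
Line 5: ['guitar', 'up', 'segment'] (min_width=17, slack=2)
Line 6: ['bridge', 'read', 'river'] (min_width=17, slack=2)
Line 7: ['all', 'everything'] (min_width=14, slack=5)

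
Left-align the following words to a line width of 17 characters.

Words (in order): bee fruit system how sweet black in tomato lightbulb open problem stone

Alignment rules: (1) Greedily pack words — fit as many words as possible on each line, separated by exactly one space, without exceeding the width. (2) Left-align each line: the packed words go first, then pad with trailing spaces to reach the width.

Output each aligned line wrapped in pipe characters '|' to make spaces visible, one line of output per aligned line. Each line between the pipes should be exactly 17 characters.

Answer: |bee fruit system |
|how sweet black  |
|in tomato        |
|lightbulb open   |
|problem stone    |

Derivation:
Line 1: ['bee', 'fruit', 'system'] (min_width=16, slack=1)
Line 2: ['how', 'sweet', 'black'] (min_width=15, slack=2)
Line 3: ['in', 'tomato'] (min_width=9, slack=8)
Line 4: ['lightbulb', 'open'] (min_width=14, slack=3)
Line 5: ['problem', 'stone'] (min_width=13, slack=4)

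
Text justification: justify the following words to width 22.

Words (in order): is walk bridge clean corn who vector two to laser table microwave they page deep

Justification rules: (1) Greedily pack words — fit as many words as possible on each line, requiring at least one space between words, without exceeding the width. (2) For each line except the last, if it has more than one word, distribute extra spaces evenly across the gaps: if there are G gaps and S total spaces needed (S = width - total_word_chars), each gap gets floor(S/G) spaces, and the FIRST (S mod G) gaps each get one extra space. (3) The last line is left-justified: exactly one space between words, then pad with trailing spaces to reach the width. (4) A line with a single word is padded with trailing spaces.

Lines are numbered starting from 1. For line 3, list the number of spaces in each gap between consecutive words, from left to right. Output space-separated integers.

Answer: 2 1

Derivation:
Line 1: ['is', 'walk', 'bridge', 'clean'] (min_width=20, slack=2)
Line 2: ['corn', 'who', 'vector', 'two', 'to'] (min_width=22, slack=0)
Line 3: ['laser', 'table', 'microwave'] (min_width=21, slack=1)
Line 4: ['they', 'page', 'deep'] (min_width=14, slack=8)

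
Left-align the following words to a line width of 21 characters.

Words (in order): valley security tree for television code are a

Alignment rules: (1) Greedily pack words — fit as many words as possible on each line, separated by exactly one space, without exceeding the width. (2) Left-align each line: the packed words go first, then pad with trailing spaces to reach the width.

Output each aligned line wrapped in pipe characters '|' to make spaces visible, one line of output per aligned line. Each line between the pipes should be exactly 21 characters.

Line 1: ['valley', 'security', 'tree'] (min_width=20, slack=1)
Line 2: ['for', 'television', 'code'] (min_width=19, slack=2)
Line 3: ['are', 'a'] (min_width=5, slack=16)

Answer: |valley security tree |
|for television code  |
|are a                |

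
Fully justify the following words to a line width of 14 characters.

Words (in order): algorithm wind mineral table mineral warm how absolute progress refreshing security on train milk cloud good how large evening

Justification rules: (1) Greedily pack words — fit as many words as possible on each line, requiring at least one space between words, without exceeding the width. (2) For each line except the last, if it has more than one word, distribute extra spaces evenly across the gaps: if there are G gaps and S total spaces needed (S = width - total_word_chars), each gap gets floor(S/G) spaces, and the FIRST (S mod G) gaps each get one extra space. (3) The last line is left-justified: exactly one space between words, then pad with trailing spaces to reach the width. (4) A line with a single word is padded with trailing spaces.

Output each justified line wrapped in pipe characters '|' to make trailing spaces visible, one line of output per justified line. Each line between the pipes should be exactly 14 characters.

Answer: |algorithm wind|
|mineral  table|
|mineral   warm|
|how   absolute|
|progress      |
|refreshing    |
|security    on|
|train     milk|
|cloud good how|
|large evening |

Derivation:
Line 1: ['algorithm', 'wind'] (min_width=14, slack=0)
Line 2: ['mineral', 'table'] (min_width=13, slack=1)
Line 3: ['mineral', 'warm'] (min_width=12, slack=2)
Line 4: ['how', 'absolute'] (min_width=12, slack=2)
Line 5: ['progress'] (min_width=8, slack=6)
Line 6: ['refreshing'] (min_width=10, slack=4)
Line 7: ['security', 'on'] (min_width=11, slack=3)
Line 8: ['train', 'milk'] (min_width=10, slack=4)
Line 9: ['cloud', 'good', 'how'] (min_width=14, slack=0)
Line 10: ['large', 'evening'] (min_width=13, slack=1)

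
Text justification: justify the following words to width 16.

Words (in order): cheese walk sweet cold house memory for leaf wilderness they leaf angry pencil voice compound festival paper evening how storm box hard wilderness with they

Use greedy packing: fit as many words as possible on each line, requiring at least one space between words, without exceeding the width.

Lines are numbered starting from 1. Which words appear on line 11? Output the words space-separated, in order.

Answer: wilderness with

Derivation:
Line 1: ['cheese', 'walk'] (min_width=11, slack=5)
Line 2: ['sweet', 'cold', 'house'] (min_width=16, slack=0)
Line 3: ['memory', 'for', 'leaf'] (min_width=15, slack=1)
Line 4: ['wilderness', 'they'] (min_width=15, slack=1)
Line 5: ['leaf', 'angry'] (min_width=10, slack=6)
Line 6: ['pencil', 'voice'] (min_width=12, slack=4)
Line 7: ['compound'] (min_width=8, slack=8)
Line 8: ['festival', 'paper'] (min_width=14, slack=2)
Line 9: ['evening', 'how'] (min_width=11, slack=5)
Line 10: ['storm', 'box', 'hard'] (min_width=14, slack=2)
Line 11: ['wilderness', 'with'] (min_width=15, slack=1)
Line 12: ['they'] (min_width=4, slack=12)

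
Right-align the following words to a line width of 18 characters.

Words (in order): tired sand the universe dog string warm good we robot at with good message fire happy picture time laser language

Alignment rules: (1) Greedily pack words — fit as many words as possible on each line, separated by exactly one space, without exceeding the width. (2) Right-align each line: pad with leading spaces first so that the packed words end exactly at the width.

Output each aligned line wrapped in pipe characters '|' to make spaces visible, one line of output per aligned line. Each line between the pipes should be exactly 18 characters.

Answer: |    tired sand the|
|      universe dog|
|  string warm good|
|  we robot at with|
| good message fire|
|happy picture time|
|    laser language|

Derivation:
Line 1: ['tired', 'sand', 'the'] (min_width=14, slack=4)
Line 2: ['universe', 'dog'] (min_width=12, slack=6)
Line 3: ['string', 'warm', 'good'] (min_width=16, slack=2)
Line 4: ['we', 'robot', 'at', 'with'] (min_width=16, slack=2)
Line 5: ['good', 'message', 'fire'] (min_width=17, slack=1)
Line 6: ['happy', 'picture', 'time'] (min_width=18, slack=0)
Line 7: ['laser', 'language'] (min_width=14, slack=4)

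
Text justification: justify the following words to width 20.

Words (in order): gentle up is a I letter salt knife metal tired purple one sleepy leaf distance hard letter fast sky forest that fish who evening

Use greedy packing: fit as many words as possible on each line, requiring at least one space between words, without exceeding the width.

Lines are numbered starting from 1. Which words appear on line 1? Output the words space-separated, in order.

Line 1: ['gentle', 'up', 'is', 'a', 'I'] (min_width=16, slack=4)
Line 2: ['letter', 'salt', 'knife'] (min_width=17, slack=3)
Line 3: ['metal', 'tired', 'purple'] (min_width=18, slack=2)
Line 4: ['one', 'sleepy', 'leaf'] (min_width=15, slack=5)
Line 5: ['distance', 'hard', 'letter'] (min_width=20, slack=0)
Line 6: ['fast', 'sky', 'forest', 'that'] (min_width=20, slack=0)
Line 7: ['fish', 'who', 'evening'] (min_width=16, slack=4)

Answer: gentle up is a I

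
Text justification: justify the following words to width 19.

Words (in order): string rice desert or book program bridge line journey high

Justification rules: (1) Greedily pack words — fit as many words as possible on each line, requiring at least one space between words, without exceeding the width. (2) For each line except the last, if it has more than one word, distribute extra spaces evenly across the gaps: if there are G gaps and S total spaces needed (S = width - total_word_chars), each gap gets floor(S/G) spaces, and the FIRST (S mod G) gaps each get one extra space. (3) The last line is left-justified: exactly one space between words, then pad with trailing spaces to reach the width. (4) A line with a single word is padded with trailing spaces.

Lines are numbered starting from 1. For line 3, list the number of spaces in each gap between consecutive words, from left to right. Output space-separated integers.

Line 1: ['string', 'rice', 'desert'] (min_width=18, slack=1)
Line 2: ['or', 'book', 'program'] (min_width=15, slack=4)
Line 3: ['bridge', 'line', 'journey'] (min_width=19, slack=0)
Line 4: ['high'] (min_width=4, slack=15)

Answer: 1 1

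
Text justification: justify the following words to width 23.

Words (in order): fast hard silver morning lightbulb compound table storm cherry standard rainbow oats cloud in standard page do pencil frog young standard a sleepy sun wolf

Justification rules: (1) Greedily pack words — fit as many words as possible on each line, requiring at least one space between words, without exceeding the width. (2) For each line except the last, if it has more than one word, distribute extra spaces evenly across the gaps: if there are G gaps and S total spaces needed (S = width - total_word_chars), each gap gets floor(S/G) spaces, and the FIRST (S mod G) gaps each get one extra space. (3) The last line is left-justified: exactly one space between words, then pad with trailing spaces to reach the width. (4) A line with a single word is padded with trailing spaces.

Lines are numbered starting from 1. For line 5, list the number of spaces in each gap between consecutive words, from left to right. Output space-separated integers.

Line 1: ['fast', 'hard', 'silver'] (min_width=16, slack=7)
Line 2: ['morning', 'lightbulb'] (min_width=17, slack=6)
Line 3: ['compound', 'table', 'storm'] (min_width=20, slack=3)
Line 4: ['cherry', 'standard', 'rainbow'] (min_width=23, slack=0)
Line 5: ['oats', 'cloud', 'in', 'standard'] (min_width=22, slack=1)
Line 6: ['page', 'do', 'pencil', 'frog'] (min_width=19, slack=4)
Line 7: ['young', 'standard', 'a', 'sleepy'] (min_width=23, slack=0)
Line 8: ['sun', 'wolf'] (min_width=8, slack=15)

Answer: 2 1 1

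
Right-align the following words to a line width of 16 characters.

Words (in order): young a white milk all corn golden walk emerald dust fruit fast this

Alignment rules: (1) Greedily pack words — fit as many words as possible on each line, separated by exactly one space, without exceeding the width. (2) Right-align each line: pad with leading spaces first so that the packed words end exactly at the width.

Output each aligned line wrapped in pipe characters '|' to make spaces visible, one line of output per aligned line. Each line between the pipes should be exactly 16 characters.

Line 1: ['young', 'a', 'white'] (min_width=13, slack=3)
Line 2: ['milk', 'all', 'corn'] (min_width=13, slack=3)
Line 3: ['golden', 'walk'] (min_width=11, slack=5)
Line 4: ['emerald', 'dust'] (min_width=12, slack=4)
Line 5: ['fruit', 'fast', 'this'] (min_width=15, slack=1)

Answer: |   young a white|
|   milk all corn|
|     golden walk|
|    emerald dust|
| fruit fast this|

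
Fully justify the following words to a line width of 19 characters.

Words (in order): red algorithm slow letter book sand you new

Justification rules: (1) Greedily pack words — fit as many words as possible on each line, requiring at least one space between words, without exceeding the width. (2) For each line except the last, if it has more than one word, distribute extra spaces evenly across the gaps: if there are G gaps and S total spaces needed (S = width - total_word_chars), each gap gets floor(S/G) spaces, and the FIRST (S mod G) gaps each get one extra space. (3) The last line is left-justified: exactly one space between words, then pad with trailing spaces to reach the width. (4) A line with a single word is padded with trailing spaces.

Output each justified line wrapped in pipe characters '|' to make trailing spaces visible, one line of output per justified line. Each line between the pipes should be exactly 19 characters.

Answer: |red  algorithm slow|
|letter   book  sand|
|you new            |

Derivation:
Line 1: ['red', 'algorithm', 'slow'] (min_width=18, slack=1)
Line 2: ['letter', 'book', 'sand'] (min_width=16, slack=3)
Line 3: ['you', 'new'] (min_width=7, slack=12)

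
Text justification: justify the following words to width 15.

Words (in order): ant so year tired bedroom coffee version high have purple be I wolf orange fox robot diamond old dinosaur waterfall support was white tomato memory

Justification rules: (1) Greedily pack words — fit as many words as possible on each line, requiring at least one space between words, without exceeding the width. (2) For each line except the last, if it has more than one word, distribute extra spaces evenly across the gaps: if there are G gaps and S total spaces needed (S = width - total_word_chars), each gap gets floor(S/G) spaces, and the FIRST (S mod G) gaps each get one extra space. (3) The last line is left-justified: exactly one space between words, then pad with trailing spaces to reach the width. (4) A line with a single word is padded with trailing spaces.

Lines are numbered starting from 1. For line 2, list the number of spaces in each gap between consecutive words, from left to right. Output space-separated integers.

Line 1: ['ant', 'so', 'year'] (min_width=11, slack=4)
Line 2: ['tired', 'bedroom'] (min_width=13, slack=2)
Line 3: ['coffee', 'version'] (min_width=14, slack=1)
Line 4: ['high', 'have'] (min_width=9, slack=6)
Line 5: ['purple', 'be', 'I'] (min_width=11, slack=4)
Line 6: ['wolf', 'orange', 'fox'] (min_width=15, slack=0)
Line 7: ['robot', 'diamond'] (min_width=13, slack=2)
Line 8: ['old', 'dinosaur'] (min_width=12, slack=3)
Line 9: ['waterfall'] (min_width=9, slack=6)
Line 10: ['support', 'was'] (min_width=11, slack=4)
Line 11: ['white', 'tomato'] (min_width=12, slack=3)
Line 12: ['memory'] (min_width=6, slack=9)

Answer: 3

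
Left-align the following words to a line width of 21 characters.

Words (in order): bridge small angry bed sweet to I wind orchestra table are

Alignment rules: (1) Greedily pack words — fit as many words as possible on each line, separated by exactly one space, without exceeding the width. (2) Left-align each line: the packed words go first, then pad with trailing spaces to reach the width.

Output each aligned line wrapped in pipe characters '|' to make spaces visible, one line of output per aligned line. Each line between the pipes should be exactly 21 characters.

Answer: |bridge small angry   |
|bed sweet to I wind  |
|orchestra table are  |

Derivation:
Line 1: ['bridge', 'small', 'angry'] (min_width=18, slack=3)
Line 2: ['bed', 'sweet', 'to', 'I', 'wind'] (min_width=19, slack=2)
Line 3: ['orchestra', 'table', 'are'] (min_width=19, slack=2)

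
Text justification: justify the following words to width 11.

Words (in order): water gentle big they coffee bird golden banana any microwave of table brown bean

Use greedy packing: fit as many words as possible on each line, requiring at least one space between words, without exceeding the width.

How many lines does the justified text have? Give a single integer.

Line 1: ['water'] (min_width=5, slack=6)
Line 2: ['gentle', 'big'] (min_width=10, slack=1)
Line 3: ['they', 'coffee'] (min_width=11, slack=0)
Line 4: ['bird', 'golden'] (min_width=11, slack=0)
Line 5: ['banana', 'any'] (min_width=10, slack=1)
Line 6: ['microwave'] (min_width=9, slack=2)
Line 7: ['of', 'table'] (min_width=8, slack=3)
Line 8: ['brown', 'bean'] (min_width=10, slack=1)
Total lines: 8

Answer: 8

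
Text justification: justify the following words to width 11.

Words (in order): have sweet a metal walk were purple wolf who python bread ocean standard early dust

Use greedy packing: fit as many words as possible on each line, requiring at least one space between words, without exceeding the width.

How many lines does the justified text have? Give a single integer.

Line 1: ['have', 'sweet'] (min_width=10, slack=1)
Line 2: ['a', 'metal'] (min_width=7, slack=4)
Line 3: ['walk', 'were'] (min_width=9, slack=2)
Line 4: ['purple', 'wolf'] (min_width=11, slack=0)
Line 5: ['who', 'python'] (min_width=10, slack=1)
Line 6: ['bread', 'ocean'] (min_width=11, slack=0)
Line 7: ['standard'] (min_width=8, slack=3)
Line 8: ['early', 'dust'] (min_width=10, slack=1)
Total lines: 8

Answer: 8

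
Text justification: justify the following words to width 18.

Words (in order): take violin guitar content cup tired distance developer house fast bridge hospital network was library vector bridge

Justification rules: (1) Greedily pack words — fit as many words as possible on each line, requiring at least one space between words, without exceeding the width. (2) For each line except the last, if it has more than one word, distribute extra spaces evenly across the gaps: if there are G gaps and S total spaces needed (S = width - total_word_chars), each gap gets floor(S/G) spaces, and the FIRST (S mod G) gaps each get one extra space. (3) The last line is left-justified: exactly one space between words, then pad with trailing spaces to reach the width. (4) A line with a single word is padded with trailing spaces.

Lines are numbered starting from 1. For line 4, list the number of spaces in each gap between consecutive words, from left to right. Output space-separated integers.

Answer: 2 1

Derivation:
Line 1: ['take', 'violin', 'guitar'] (min_width=18, slack=0)
Line 2: ['content', 'cup', 'tired'] (min_width=17, slack=1)
Line 3: ['distance', 'developer'] (min_width=18, slack=0)
Line 4: ['house', 'fast', 'bridge'] (min_width=17, slack=1)
Line 5: ['hospital', 'network'] (min_width=16, slack=2)
Line 6: ['was', 'library', 'vector'] (min_width=18, slack=0)
Line 7: ['bridge'] (min_width=6, slack=12)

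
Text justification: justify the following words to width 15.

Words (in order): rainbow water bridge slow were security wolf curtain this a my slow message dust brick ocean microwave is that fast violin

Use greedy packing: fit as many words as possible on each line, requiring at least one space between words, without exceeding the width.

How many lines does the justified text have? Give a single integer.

Line 1: ['rainbow', 'water'] (min_width=13, slack=2)
Line 2: ['bridge', 'slow'] (min_width=11, slack=4)
Line 3: ['were', 'security'] (min_width=13, slack=2)
Line 4: ['wolf', 'curtain'] (min_width=12, slack=3)
Line 5: ['this', 'a', 'my', 'slow'] (min_width=14, slack=1)
Line 6: ['message', 'dust'] (min_width=12, slack=3)
Line 7: ['brick', 'ocean'] (min_width=11, slack=4)
Line 8: ['microwave', 'is'] (min_width=12, slack=3)
Line 9: ['that', 'fast'] (min_width=9, slack=6)
Line 10: ['violin'] (min_width=6, slack=9)
Total lines: 10

Answer: 10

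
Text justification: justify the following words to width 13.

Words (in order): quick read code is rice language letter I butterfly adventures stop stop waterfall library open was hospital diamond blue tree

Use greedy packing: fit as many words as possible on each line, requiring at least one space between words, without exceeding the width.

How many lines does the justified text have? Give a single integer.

Line 1: ['quick', 'read'] (min_width=10, slack=3)
Line 2: ['code', 'is', 'rice'] (min_width=12, slack=1)
Line 3: ['language'] (min_width=8, slack=5)
Line 4: ['letter', 'I'] (min_width=8, slack=5)
Line 5: ['butterfly'] (min_width=9, slack=4)
Line 6: ['adventures'] (min_width=10, slack=3)
Line 7: ['stop', 'stop'] (min_width=9, slack=4)
Line 8: ['waterfall'] (min_width=9, slack=4)
Line 9: ['library', 'open'] (min_width=12, slack=1)
Line 10: ['was', 'hospital'] (min_width=12, slack=1)
Line 11: ['diamond', 'blue'] (min_width=12, slack=1)
Line 12: ['tree'] (min_width=4, slack=9)
Total lines: 12

Answer: 12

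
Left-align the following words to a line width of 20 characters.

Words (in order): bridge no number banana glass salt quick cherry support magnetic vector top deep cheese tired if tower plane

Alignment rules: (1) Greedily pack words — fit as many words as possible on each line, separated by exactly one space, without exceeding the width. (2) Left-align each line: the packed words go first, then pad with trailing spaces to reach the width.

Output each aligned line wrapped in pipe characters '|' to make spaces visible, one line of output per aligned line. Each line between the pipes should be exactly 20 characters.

Line 1: ['bridge', 'no', 'number'] (min_width=16, slack=4)
Line 2: ['banana', 'glass', 'salt'] (min_width=17, slack=3)
Line 3: ['quick', 'cherry', 'support'] (min_width=20, slack=0)
Line 4: ['magnetic', 'vector', 'top'] (min_width=19, slack=1)
Line 5: ['deep', 'cheese', 'tired', 'if'] (min_width=20, slack=0)
Line 6: ['tower', 'plane'] (min_width=11, slack=9)

Answer: |bridge no number    |
|banana glass salt   |
|quick cherry support|
|magnetic vector top |
|deep cheese tired if|
|tower plane         |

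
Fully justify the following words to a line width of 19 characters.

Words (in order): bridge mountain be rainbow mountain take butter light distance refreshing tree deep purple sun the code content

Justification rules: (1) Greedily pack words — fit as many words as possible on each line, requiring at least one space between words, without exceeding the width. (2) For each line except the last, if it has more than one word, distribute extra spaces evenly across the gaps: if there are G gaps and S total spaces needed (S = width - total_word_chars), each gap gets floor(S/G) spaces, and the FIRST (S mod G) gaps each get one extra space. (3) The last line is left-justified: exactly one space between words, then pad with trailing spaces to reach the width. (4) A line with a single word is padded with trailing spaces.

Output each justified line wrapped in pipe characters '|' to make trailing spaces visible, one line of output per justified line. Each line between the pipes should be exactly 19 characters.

Answer: |bridge  mountain be|
|rainbow    mountain|
|take  butter  light|
|distance refreshing|
|tree   deep  purple|
|sun     the    code|
|content            |

Derivation:
Line 1: ['bridge', 'mountain', 'be'] (min_width=18, slack=1)
Line 2: ['rainbow', 'mountain'] (min_width=16, slack=3)
Line 3: ['take', 'butter', 'light'] (min_width=17, slack=2)
Line 4: ['distance', 'refreshing'] (min_width=19, slack=0)
Line 5: ['tree', 'deep', 'purple'] (min_width=16, slack=3)
Line 6: ['sun', 'the', 'code'] (min_width=12, slack=7)
Line 7: ['content'] (min_width=7, slack=12)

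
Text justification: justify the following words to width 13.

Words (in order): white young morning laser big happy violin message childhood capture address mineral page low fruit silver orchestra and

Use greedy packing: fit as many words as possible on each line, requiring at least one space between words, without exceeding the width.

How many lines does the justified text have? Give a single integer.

Answer: 12

Derivation:
Line 1: ['white', 'young'] (min_width=11, slack=2)
Line 2: ['morning', 'laser'] (min_width=13, slack=0)
Line 3: ['big', 'happy'] (min_width=9, slack=4)
Line 4: ['violin'] (min_width=6, slack=7)
Line 5: ['message'] (min_width=7, slack=6)
Line 6: ['childhood'] (min_width=9, slack=4)
Line 7: ['capture'] (min_width=7, slack=6)
Line 8: ['address'] (min_width=7, slack=6)
Line 9: ['mineral', 'page'] (min_width=12, slack=1)
Line 10: ['low', 'fruit'] (min_width=9, slack=4)
Line 11: ['silver'] (min_width=6, slack=7)
Line 12: ['orchestra', 'and'] (min_width=13, slack=0)
Total lines: 12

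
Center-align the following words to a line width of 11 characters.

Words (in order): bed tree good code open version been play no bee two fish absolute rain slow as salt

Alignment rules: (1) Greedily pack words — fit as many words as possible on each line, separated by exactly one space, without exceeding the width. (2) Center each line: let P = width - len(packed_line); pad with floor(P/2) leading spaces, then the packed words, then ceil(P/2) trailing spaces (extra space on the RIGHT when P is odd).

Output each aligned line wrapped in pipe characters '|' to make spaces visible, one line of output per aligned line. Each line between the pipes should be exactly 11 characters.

Line 1: ['bed', 'tree'] (min_width=8, slack=3)
Line 2: ['good', 'code'] (min_width=9, slack=2)
Line 3: ['open'] (min_width=4, slack=7)
Line 4: ['version'] (min_width=7, slack=4)
Line 5: ['been', 'play'] (min_width=9, slack=2)
Line 6: ['no', 'bee', 'two'] (min_width=10, slack=1)
Line 7: ['fish'] (min_width=4, slack=7)
Line 8: ['absolute'] (min_width=8, slack=3)
Line 9: ['rain', 'slow'] (min_width=9, slack=2)
Line 10: ['as', 'salt'] (min_width=7, slack=4)

Answer: | bed tree  |
| good code |
|   open    |
|  version  |
| been play |
|no bee two |
|   fish    |
| absolute  |
| rain slow |
|  as salt  |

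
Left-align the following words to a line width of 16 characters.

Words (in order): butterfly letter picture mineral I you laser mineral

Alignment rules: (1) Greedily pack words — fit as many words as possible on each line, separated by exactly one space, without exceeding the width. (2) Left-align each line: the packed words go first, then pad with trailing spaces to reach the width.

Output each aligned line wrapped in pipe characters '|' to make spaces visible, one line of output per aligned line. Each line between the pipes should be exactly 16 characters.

Answer: |butterfly letter|
|picture mineral |
|I you laser     |
|mineral         |

Derivation:
Line 1: ['butterfly', 'letter'] (min_width=16, slack=0)
Line 2: ['picture', 'mineral'] (min_width=15, slack=1)
Line 3: ['I', 'you', 'laser'] (min_width=11, slack=5)
Line 4: ['mineral'] (min_width=7, slack=9)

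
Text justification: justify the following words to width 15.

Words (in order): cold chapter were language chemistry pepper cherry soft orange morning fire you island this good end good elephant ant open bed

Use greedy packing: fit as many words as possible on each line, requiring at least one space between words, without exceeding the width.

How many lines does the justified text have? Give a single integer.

Answer: 10

Derivation:
Line 1: ['cold', 'chapter'] (min_width=12, slack=3)
Line 2: ['were', 'language'] (min_width=13, slack=2)
Line 3: ['chemistry'] (min_width=9, slack=6)
Line 4: ['pepper', 'cherry'] (min_width=13, slack=2)
Line 5: ['soft', 'orange'] (min_width=11, slack=4)
Line 6: ['morning', 'fire'] (min_width=12, slack=3)
Line 7: ['you', 'island', 'this'] (min_width=15, slack=0)
Line 8: ['good', 'end', 'good'] (min_width=13, slack=2)
Line 9: ['elephant', 'ant'] (min_width=12, slack=3)
Line 10: ['open', 'bed'] (min_width=8, slack=7)
Total lines: 10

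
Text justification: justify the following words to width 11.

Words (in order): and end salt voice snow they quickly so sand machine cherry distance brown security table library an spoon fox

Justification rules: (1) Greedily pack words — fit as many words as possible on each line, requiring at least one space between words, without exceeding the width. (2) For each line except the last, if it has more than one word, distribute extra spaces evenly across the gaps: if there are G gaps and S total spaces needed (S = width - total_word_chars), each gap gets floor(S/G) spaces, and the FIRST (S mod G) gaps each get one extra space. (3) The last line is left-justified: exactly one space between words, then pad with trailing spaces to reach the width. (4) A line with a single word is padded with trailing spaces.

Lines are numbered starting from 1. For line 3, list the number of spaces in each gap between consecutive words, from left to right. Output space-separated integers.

Line 1: ['and', 'end'] (min_width=7, slack=4)
Line 2: ['salt', 'voice'] (min_width=10, slack=1)
Line 3: ['snow', 'they'] (min_width=9, slack=2)
Line 4: ['quickly', 'so'] (min_width=10, slack=1)
Line 5: ['sand'] (min_width=4, slack=7)
Line 6: ['machine'] (min_width=7, slack=4)
Line 7: ['cherry'] (min_width=6, slack=5)
Line 8: ['distance'] (min_width=8, slack=3)
Line 9: ['brown'] (min_width=5, slack=6)
Line 10: ['security'] (min_width=8, slack=3)
Line 11: ['table'] (min_width=5, slack=6)
Line 12: ['library', 'an'] (min_width=10, slack=1)
Line 13: ['spoon', 'fox'] (min_width=9, slack=2)

Answer: 3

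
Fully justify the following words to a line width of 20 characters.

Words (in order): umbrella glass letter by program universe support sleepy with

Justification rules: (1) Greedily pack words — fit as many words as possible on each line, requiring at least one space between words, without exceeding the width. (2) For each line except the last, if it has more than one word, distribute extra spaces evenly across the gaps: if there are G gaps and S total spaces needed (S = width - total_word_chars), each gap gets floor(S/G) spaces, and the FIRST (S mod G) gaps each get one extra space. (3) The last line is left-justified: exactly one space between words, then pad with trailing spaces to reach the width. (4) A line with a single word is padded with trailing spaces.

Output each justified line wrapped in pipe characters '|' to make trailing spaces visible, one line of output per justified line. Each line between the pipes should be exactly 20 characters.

Line 1: ['umbrella', 'glass'] (min_width=14, slack=6)
Line 2: ['letter', 'by', 'program'] (min_width=17, slack=3)
Line 3: ['universe', 'support'] (min_width=16, slack=4)
Line 4: ['sleepy', 'with'] (min_width=11, slack=9)

Answer: |umbrella       glass|
|letter   by  program|
|universe     support|
|sleepy with         |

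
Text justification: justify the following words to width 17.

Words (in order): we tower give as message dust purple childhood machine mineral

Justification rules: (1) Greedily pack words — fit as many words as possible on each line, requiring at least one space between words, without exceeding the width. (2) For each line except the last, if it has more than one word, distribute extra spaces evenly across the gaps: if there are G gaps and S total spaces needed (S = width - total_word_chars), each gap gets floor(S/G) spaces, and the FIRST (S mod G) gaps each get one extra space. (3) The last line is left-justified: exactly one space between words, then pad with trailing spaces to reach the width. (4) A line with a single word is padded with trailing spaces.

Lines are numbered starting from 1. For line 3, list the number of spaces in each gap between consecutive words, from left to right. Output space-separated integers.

Line 1: ['we', 'tower', 'give', 'as'] (min_width=16, slack=1)
Line 2: ['message', 'dust'] (min_width=12, slack=5)
Line 3: ['purple', 'childhood'] (min_width=16, slack=1)
Line 4: ['machine', 'mineral'] (min_width=15, slack=2)

Answer: 2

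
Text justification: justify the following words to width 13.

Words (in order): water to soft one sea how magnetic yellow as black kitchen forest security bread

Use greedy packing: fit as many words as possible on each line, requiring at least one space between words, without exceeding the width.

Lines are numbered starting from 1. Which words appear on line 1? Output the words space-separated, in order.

Answer: water to soft

Derivation:
Line 1: ['water', 'to', 'soft'] (min_width=13, slack=0)
Line 2: ['one', 'sea', 'how'] (min_width=11, slack=2)
Line 3: ['magnetic'] (min_width=8, slack=5)
Line 4: ['yellow', 'as'] (min_width=9, slack=4)
Line 5: ['black', 'kitchen'] (min_width=13, slack=0)
Line 6: ['forest'] (min_width=6, slack=7)
Line 7: ['security'] (min_width=8, slack=5)
Line 8: ['bread'] (min_width=5, slack=8)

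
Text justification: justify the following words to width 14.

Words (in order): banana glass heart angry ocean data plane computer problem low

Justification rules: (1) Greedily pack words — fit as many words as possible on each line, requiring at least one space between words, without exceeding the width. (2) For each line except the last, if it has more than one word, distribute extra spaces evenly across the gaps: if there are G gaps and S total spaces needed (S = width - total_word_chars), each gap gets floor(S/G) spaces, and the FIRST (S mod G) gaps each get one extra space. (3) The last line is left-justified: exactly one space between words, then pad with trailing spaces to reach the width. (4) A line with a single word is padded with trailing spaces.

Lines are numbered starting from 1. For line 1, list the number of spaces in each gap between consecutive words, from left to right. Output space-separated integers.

Answer: 3

Derivation:
Line 1: ['banana', 'glass'] (min_width=12, slack=2)
Line 2: ['heart', 'angry'] (min_width=11, slack=3)
Line 3: ['ocean', 'data'] (min_width=10, slack=4)
Line 4: ['plane', 'computer'] (min_width=14, slack=0)
Line 5: ['problem', 'low'] (min_width=11, slack=3)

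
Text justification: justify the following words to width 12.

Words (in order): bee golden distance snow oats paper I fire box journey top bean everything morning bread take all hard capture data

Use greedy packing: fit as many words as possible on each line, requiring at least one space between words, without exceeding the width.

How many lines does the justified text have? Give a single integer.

Line 1: ['bee', 'golden'] (min_width=10, slack=2)
Line 2: ['distance'] (min_width=8, slack=4)
Line 3: ['snow', 'oats'] (min_width=9, slack=3)
Line 4: ['paper', 'I', 'fire'] (min_width=12, slack=0)
Line 5: ['box', 'journey'] (min_width=11, slack=1)
Line 6: ['top', 'bean'] (min_width=8, slack=4)
Line 7: ['everything'] (min_width=10, slack=2)
Line 8: ['morning'] (min_width=7, slack=5)
Line 9: ['bread', 'take'] (min_width=10, slack=2)
Line 10: ['all', 'hard'] (min_width=8, slack=4)
Line 11: ['capture', 'data'] (min_width=12, slack=0)
Total lines: 11

Answer: 11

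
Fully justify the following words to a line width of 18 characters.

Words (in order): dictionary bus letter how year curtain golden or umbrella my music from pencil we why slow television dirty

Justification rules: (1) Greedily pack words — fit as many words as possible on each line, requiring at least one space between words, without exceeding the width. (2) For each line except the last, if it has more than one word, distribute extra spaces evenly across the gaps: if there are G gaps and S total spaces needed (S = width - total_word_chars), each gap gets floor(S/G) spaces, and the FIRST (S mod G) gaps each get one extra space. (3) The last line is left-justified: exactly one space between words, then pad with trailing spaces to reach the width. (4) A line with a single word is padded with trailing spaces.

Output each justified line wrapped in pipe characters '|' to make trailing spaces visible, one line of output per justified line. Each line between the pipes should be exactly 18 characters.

Answer: |dictionary     bus|
|letter   how  year|
|curtain  golden or|
|umbrella  my music|
|from pencil we why|
|slow    television|
|dirty             |

Derivation:
Line 1: ['dictionary', 'bus'] (min_width=14, slack=4)
Line 2: ['letter', 'how', 'year'] (min_width=15, slack=3)
Line 3: ['curtain', 'golden', 'or'] (min_width=17, slack=1)
Line 4: ['umbrella', 'my', 'music'] (min_width=17, slack=1)
Line 5: ['from', 'pencil', 'we', 'why'] (min_width=18, slack=0)
Line 6: ['slow', 'television'] (min_width=15, slack=3)
Line 7: ['dirty'] (min_width=5, slack=13)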